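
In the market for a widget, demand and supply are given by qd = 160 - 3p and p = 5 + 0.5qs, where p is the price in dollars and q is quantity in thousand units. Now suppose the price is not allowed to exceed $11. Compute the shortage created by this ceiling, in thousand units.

115

Rearranging supply gives qs = 2p - 10. Setting quantity demanded equal to quantity supplied, 160 - 3p = 2p - 10, gives p* = 34 and q* = 58.
The ceiling of 11 is below the equilibrium price 34, so it binds.
At p = 11: qd = 160 - 3·11 = 127 and qs = 2·11 - 10 = 12.
Shortage = qd - qs = 127 - 12 = 115.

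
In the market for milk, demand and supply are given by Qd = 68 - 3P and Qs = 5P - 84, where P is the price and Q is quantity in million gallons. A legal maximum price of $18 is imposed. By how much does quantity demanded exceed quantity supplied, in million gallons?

8

Equilibrium: 68 - 3P = 5P - 84, so 152 = 8P and P* = 19, Q* = 11.
The ceiling of 18 is below the equilibrium price 19, so it binds.
At P = 18: Qd = 68 - 3·18 = 14 and Qs = 5·18 - 84 = 6.
Shortage = Qd - Qs = 14 - 6 = 8.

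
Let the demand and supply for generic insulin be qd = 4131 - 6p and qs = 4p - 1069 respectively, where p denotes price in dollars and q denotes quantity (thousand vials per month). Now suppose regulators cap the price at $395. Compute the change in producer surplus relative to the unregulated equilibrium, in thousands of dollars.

In a free market, 4131 - 6p = 4p - 1069 gives the equilibrium p* = 520, q* = 1011.
The ceiling of 395 is below the equilibrium price 520, so it binds.
At p = 395: qd = 4131 - 6·395 = 1761 and qs = 4·395 - 1069 = 511.
Producer surplus without the control is ½ · (520 - 267.25) · 1011 = 127765.125.
With the ceiling, producers sell 511 units at 395, so PS = ½ · (395 - 267.25) · 511 = 32640.125.
Change in producer surplus = 32640.125 - 127765.125 = -95125.

-95125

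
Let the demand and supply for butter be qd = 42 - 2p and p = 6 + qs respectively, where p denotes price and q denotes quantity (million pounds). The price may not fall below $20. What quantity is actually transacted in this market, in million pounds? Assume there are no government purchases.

Rearranging supply gives qs = p - 6. Without the control the market clears where 42 - 2p = p - 6, i.e. p* = 16 and q* = 10.
Since 20 > 16, the floor is binding.
At p = 20: qd = 42 - 2·20 = 2 and qs = 20 - 6 = 14.
The quantity actually transacted is the short side, demand: 2.

2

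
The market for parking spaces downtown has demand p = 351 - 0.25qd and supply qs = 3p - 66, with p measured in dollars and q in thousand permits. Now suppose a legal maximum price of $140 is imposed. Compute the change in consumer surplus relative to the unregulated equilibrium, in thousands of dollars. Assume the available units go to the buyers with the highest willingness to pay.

19267.5

Rearranging demand gives qd = 1404 - 4p. In a free market, 1404 - 4p = 3p - 66 gives the equilibrium p* = 210, q* = 564.
Since 140 < 210, the ceiling is binding.
At p = 140: qd = 1404 - 4·140 = 844 and qs = 3·140 - 66 = 354.
Consumer surplus without the control is ½ · (351 - 210) · 564 = 39762.
With the ceiling, 354 units are sold at 140 (assume they go to the highest-value buyers). The demand price at q = 354 is 262.5, so CS = ½ · [(351 - 140) + (262.5 - 140)] · 354 = 59029.5.
Change in consumer surplus = 59029.5 - 39762 = 19267.5.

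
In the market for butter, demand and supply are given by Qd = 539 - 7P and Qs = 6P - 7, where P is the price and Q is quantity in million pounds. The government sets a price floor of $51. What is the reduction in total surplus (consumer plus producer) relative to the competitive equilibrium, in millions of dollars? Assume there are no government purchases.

Without the control the market clears where 539 - 7P = 6P - 7, i.e. P* = 42 and Q* = 245.
Because the floor (51) lies above the market-clearing price, it is binding.
At P = 51: Qd = 539 - 7·51 = 182 and Qs = 6·51 - 7 = 299.
Quantity traded falls to 182. At Q = 182 the demand price is (539 - 182)/7 = 51 and the supply price is (7 + 182)/6 = 31.5.
Deadweight loss = ½ · (51 - 31.5) · (245 - 182) = ½ · 19.5 · 63 = 614.25.

614.25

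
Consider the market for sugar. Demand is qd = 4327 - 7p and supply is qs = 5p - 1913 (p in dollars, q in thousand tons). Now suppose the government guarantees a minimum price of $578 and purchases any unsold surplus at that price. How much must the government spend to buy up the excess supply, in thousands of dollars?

402288

In a free market, 4327 - 7p = 5p - 1913 gives the equilibrium p* = 520, q* = 687.
The floor of 578 is above the equilibrium price 520, so it binds.
At p = 578: qd = 4327 - 7·578 = 281 and qs = 5·578 - 1913 = 977.
Surplus = qs - qd = 696.
Government expenditure = surplus × support price = 696 × 578 = 402288.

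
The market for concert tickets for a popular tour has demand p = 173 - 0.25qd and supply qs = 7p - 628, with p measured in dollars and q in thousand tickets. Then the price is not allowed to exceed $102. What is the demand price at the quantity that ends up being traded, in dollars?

151.5

Rearranging demand gives qd = 692 - 4p. Equilibrium: 692 - 4p = 7p - 628, so 1320 = 11p and p* = 120, q* = 212.
Because the ceiling (102) lies below the market-clearing price, it is binding.
At p = 102: qd = 692 - 4·102 = 284 and qs = 7·102 - 628 = 86.
Only 86 units reach the market. On the demand curve, the marginal buyer's willingness to pay at q = 86 is (692 - 86)/4 = 151.5.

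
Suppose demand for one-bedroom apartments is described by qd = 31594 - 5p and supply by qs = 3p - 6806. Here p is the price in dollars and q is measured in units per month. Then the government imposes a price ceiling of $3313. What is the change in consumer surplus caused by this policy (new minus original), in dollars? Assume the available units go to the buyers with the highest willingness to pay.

In a free market, 31594 - 5p = 3p - 6806 gives the equilibrium p* = 4800, q* = 7594.
Since 3313 < 4800, the ceiling is binding.
At p = 3313: qd = 31594 - 5·3313 = 15029 and qs = 3·3313 - 6806 = 3133.
Consumer surplus without the control is ½ · (6318.8 - 4800) · 7594 = 5766883.6.
With the ceiling, 3133 units are sold at 3313 (assume they go to the highest-value buyers). The demand price at q = 3133 is 5692.2, so CS = ½ · [(6318.8 - 3313) + (5692.2 - 3313)] · 3133 = 8435602.5.
Change in consumer surplus = 8435602.5 - 5766883.6 = 2668718.9.

2668718.9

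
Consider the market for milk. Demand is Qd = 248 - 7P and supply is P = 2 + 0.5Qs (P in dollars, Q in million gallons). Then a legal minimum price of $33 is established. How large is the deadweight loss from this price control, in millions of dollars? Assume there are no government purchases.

393.75

Rearranging supply gives Qs = 2P - 4. Equilibrium: 248 - 7P = 2P - 4, so 252 = 9P and P* = 28, Q* = 52.
Since 33 > 28, the floor is binding.
At P = 33: Qd = 248 - 7·33 = 17 and Qs = 2·33 - 4 = 62.
Quantity traded falls to 17. At Q = 17 the demand price is (248 - 17)/7 = 33 and the supply price is (4 + 17)/2 = 10.5.
Deadweight loss = ½ · (33 - 10.5) · (52 - 17) = ½ · 22.5 · 35 = 393.75.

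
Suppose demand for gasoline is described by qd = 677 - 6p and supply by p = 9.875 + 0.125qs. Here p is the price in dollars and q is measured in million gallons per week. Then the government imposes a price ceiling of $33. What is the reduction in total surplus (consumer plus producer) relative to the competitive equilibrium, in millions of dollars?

4116

Rearranging supply gives qs = 8p - 79. Equilibrium: 677 - 6p = 8p - 79, so 756 = 14p and p* = 54, q* = 353.
Because the ceiling (33) lies below the market-clearing price, it is binding.
At p = 33: qd = 677 - 6·33 = 479 and qs = 8·33 - 79 = 185.
Quantity traded falls to 185. At q = 185 the demand price is (677 - 185)/6 = 82 and the supply price is (79 + 185)/8 = 33.
Deadweight loss = ½ · (82 - 33) · (353 - 185) = ½ · 49 · 168 = 4116.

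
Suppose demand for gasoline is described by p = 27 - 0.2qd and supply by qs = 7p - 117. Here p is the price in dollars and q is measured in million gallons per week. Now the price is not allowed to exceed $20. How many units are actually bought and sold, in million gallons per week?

Rearranging demand gives qd = 135 - 5p. Without the control the market clears where 135 - 5p = 7p - 117, i.e. p* = 21 and q* = 30.
Since 20 < 21, the ceiling is binding.
At p = 20: qd = 135 - 5·20 = 35 and qs = 7·20 - 117 = 23.
The quantity actually transacted is the short side, supply: 23.

23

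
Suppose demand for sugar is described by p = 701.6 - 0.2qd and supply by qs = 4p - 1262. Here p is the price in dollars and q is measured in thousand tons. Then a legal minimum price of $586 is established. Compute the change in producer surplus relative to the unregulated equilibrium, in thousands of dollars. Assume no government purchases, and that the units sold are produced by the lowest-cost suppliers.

Rearranging demand gives qd = 3508 - 5p. In a free market, 3508 - 5p = 4p - 1262 gives the equilibrium p* = 530, q* = 858.
Because the floor (586) lies above the market-clearing price, it is binding.
At p = 586: qd = 3508 - 5·586 = 578 and qs = 4·586 - 1262 = 1082.
Producer surplus without the control is ½ · (530 - 315.5) · 858 = 92020.5.
With the floor, 578 units are sold at 586. The supply price at q = 578 is 460, so PS = ½ · [(586 - 315.5) + (586 - 460)] · 578 = 114588.5.
Change in producer surplus = 114588.5 - 92020.5 = 22568.

22568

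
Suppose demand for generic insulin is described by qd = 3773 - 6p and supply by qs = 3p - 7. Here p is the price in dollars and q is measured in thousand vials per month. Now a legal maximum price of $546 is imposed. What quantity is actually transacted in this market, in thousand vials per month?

Equilibrium: 3773 - 6p = 3p - 7, so 3780 = 9p and p* = 420, q* = 1253.
Since 546 is above p* = 420, the ceiling does not bind and the free-market outcome prevails.

1253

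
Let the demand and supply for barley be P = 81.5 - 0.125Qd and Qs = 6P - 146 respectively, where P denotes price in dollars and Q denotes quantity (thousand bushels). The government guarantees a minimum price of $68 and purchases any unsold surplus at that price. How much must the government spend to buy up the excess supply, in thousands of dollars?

10472

Rearranging demand gives Qd = 652 - 8P. Setting quantity demanded equal to quantity supplied, 652 - 8P = 6P - 146, gives P* = 57 and Q* = 196.
Because the floor (68) lies above the market-clearing price, it is binding.
At P = 68: Qd = 652 - 8·68 = 108 and Qs = 6·68 - 146 = 262.
Surplus = Qs - Qd = 154.
Government expenditure = surplus × support price = 154 × 68 = 10472.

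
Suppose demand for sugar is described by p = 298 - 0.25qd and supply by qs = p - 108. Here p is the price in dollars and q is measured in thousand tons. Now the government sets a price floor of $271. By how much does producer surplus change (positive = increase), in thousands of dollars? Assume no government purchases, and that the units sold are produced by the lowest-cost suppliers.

Rearranging demand gives qd = 1192 - 4p. Setting quantity demanded equal to quantity supplied, 1192 - 4p = p - 108, gives p* = 260 and q* = 152.
The floor of 271 is above the equilibrium price 260, so it binds.
At p = 271: qd = 1192 - 4·271 = 108 and qs = 271 - 108 = 163.
Producer surplus without the control is ½ · (260 - 108) · 152 = 11552.
With the floor, 108 units are sold at 271. The supply price at q = 108 is 216, so PS = ½ · [(271 - 108) + (271 - 216)] · 108 = 11772.
Change in producer surplus = 11772 - 11552 = 220.

220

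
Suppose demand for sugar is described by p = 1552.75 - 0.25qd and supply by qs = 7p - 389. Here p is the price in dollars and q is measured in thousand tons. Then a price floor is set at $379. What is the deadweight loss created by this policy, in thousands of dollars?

Rearranging demand gives qd = 6211 - 4p. Equilibrium: 6211 - 4p = 7p - 389, so 6600 = 11p and p* = 600, q* = 3811.
Since 379 is below p* = 600, the floor does not bind and the free-market outcome prevails.
Since the control does not bind, no trades are prevented and deadweight loss is zero.

0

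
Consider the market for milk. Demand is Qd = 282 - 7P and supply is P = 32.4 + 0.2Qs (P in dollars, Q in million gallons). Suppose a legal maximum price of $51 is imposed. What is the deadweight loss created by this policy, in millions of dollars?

Rearranging supply gives Qs = 5P - 162. Setting quantity demanded equal to quantity supplied, 282 - 7P = 5P - 162, gives P* = 37 and Q* = 23.
Since 51 is above P* = 37, the ceiling does not bind and the free-market outcome prevails.
Since the control does not bind, no trades are prevented and deadweight loss is zero.

0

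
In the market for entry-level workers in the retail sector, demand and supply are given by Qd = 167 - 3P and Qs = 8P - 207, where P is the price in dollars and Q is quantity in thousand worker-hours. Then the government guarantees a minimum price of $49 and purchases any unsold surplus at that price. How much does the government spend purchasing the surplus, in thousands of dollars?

8085

In a free market, 167 - 3P = 8P - 207 gives the equilibrium P* = 34, Q* = 65.
Since 49 > 34, the floor is binding.
At P = 49: Qd = 167 - 3·49 = 20 and Qs = 8·49 - 207 = 185.
Surplus = Qs - Qd = 165.
Government expenditure = surplus × support price = 165 × 49 = 8085.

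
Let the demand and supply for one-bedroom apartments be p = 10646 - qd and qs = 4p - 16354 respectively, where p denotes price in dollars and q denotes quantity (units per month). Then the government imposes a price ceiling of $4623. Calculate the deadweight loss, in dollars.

Rearranging demand gives qd = 10646 - p. Equilibrium: 10646 - p = 4p - 16354, so 27000 = 5p and p* = 5400, q* = 5246.
The ceiling of 4623 is below the equilibrium price 5400, so it binds.
At p = 4623: qd = 10646 - 4623 = 6023 and qs = 4·4623 - 16354 = 2138.
Quantity traded falls to 2138. At q = 2138 the demand price is 10646 - 2138 = 8508 and the supply price is (16354 + 2138)/4 = 4623.
Deadweight loss = ½ · (8508 - 4623) · (5246 - 2138) = ½ · 3885 · 3108 = 6037290.

6037290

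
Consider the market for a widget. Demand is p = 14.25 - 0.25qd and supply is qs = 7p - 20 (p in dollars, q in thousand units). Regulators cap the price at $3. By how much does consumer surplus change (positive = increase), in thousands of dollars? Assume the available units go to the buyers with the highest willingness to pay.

-94

Rearranging demand gives qd = 57 - 4p. Equilibrium: 57 - 4p = 7p - 20, so 77 = 11p and p* = 7, q* = 29.
Since 3 < 7, the ceiling is binding.
At p = 3: qd = 57 - 4·3 = 45 and qs = 7·3 - 20 = 1.
Consumer surplus without the control is ½ · (14.25 - 7) · 29 = 105.125.
With the ceiling, 1 units are sold at 3 (assume they go to the highest-value buyers). The demand price at q = 1 is 14, so CS = ½ · [(14.25 - 3) + (14 - 3)] · 1 = 11.125.
Change in consumer surplus = 11.125 - 105.125 = -94.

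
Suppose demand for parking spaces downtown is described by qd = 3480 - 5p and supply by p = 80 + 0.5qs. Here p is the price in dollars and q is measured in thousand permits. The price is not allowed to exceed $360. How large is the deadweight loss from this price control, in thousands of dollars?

35840

Rearranging supply gives qs = 2p - 160. Equilibrium: 3480 - 5p = 2p - 160, so 3640 = 7p and p* = 520, q* = 880.
The ceiling of 360 is below the equilibrium price 520, so it binds.
At p = 360: qd = 3480 - 5·360 = 1680 and qs = 2·360 - 160 = 560.
Quantity traded falls to 560. At q = 560 the demand price is (3480 - 560)/5 = 584 and the supply price is (160 + 560)/2 = 360.
Deadweight loss = ½ · (584 - 360) · (880 - 560) = ½ · 224 · 320 = 35840.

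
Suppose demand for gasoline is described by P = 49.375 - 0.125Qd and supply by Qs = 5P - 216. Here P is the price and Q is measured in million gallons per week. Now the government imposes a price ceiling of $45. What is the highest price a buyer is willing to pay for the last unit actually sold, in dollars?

Rearranging demand gives Qd = 395 - 8P. Setting quantity demanded equal to quantity supplied, 395 - 8P = 5P - 216, gives P* = 47 and Q* = 19.
Since 45 < 47, the ceiling is binding.
At P = 45: Qd = 395 - 8·45 = 35 and Qs = 5·45 - 216 = 9.
Only 9 units reach the market. On the demand curve, the marginal buyer's willingness to pay at Q = 9 is (395 - 9)/8 = 48.25.

48.25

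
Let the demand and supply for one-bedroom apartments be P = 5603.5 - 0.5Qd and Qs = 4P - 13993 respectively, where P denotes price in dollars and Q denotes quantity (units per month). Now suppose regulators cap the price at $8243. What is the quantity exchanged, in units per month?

Rearranging demand gives Qd = 11207 - 2P. Without the control the market clears where 11207 - 2P = 4P - 13993, i.e. P* = 4200 and Q* = 2807.
Since 8243 is above P* = 4200, the ceiling does not bind and the free-market outcome prevails.

2807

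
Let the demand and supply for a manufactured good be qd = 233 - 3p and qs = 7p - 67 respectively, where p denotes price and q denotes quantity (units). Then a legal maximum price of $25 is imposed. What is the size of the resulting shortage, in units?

50

In a free market, 233 - 3p = 7p - 67 gives the equilibrium p* = 30, q* = 143.
Since 25 < 30, the ceiling is binding.
At p = 25: qd = 233 - 3·25 = 158 and qs = 7·25 - 67 = 108.
Shortage = qd - qs = 158 - 108 = 50.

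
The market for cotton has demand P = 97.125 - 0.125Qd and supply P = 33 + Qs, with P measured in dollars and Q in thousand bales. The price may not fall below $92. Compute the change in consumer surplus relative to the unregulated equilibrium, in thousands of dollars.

-98

Rearranging demand gives Qd = 777 - 8P; rearranging supply gives Qs = P - 33. Equilibrium: 777 - 8P = P - 33, so 810 = 9P and P* = 90, Q* = 57.
The floor of 92 is above the equilibrium price 90, so it binds.
At P = 92: Qd = 777 - 8·92 = 41 and Qs = 92 - 33 = 59.
Consumer surplus without the control is ½ · (97.125 - 90) · 57 = 203.0625.
With the floor, consumers buy 41 units at 92, so CS = ½ · (97.125 - 92) · 41 = 105.0625.
Change in consumer surplus = 105.0625 - 203.0625 = -98.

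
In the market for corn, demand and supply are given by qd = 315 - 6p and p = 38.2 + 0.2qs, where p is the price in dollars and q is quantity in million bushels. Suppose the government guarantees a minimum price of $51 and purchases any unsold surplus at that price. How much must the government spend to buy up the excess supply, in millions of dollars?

Rearranging supply gives qs = 5p - 191. In a free market, 315 - 6p = 5p - 191 gives the equilibrium p* = 46, q* = 39.
Since 51 > 46, the floor is binding.
At p = 51: qd = 315 - 6·51 = 9 and qs = 5·51 - 191 = 64.
Surplus = qs - qd = 55.
Government expenditure = surplus × support price = 55 × 51 = 2805.

2805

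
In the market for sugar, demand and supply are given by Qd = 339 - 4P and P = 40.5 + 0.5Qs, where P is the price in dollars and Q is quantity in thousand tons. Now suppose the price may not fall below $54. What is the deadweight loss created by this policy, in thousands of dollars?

0

Rearranging supply gives Qs = 2P - 81. Equilibrium: 339 - 4P = 2P - 81, so 420 = 6P and P* = 70, Q* = 59.
Since 54 is below P* = 70, the floor does not bind and the free-market outcome prevails.
Since the control does not bind, no trades are prevented and deadweight loss is zero.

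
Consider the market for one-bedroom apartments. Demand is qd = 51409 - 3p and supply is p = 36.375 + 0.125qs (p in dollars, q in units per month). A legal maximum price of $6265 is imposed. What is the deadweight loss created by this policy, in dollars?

Rearranging supply gives qs = 8p - 291. Setting quantity demanded equal to quantity supplied, 51409 - 3p = 8p - 291, gives p* = 4700 and q* = 37309.
The ceiling of 6265 is above the equilibrium price 4700, so it is not binding; the market clears at p* = 4700, q* = 37309.
Since the control does not bind, no trades are prevented and deadweight loss is zero.

0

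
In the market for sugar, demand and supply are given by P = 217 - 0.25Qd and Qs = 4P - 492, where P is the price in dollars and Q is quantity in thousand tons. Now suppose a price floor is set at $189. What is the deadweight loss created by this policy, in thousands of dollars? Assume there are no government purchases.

Rearranging demand gives Qd = 868 - 4P. Setting quantity demanded equal to quantity supplied, 868 - 4P = 4P - 492, gives P* = 170 and Q* = 188.
The floor of 189 is above the equilibrium price 170, so it binds.
At P = 189: Qd = 868 - 4·189 = 112 and Qs = 4·189 - 492 = 264.
Quantity traded falls to 112. At Q = 112 the demand price is (868 - 112)/4 = 189 and the supply price is (492 + 112)/4 = 151.
Deadweight loss = ½ · (189 - 151) · (188 - 112) = ½ · 38 · 76 = 1444.

1444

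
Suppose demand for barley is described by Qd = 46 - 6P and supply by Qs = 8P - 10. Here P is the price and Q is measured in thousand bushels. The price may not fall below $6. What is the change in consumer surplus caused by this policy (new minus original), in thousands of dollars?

Equilibrium: 46 - 6P = 8P - 10, so 56 = 14P and P* = 4, Q* = 22.
Because the floor (6) lies above the market-clearing price, it is binding.
At P = 6: Qd = 46 - 6·6 = 10 and Qs = 8·6 - 10 = 38.
Consumer surplus without the control is ½ · (23/3 - 4) · 22 = 121/3.
With the floor, consumers buy 10 units at 6, so CS = ½ · (23/3 - 6) · 10 = 25/3.
Change in consumer surplus = 25/3 - 121/3 = -32.

-32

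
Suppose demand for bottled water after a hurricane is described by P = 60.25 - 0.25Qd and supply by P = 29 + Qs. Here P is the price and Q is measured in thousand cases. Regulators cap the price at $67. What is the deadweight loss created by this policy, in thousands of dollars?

0

Rearranging demand gives Qd = 241 - 4P; rearranging supply gives Qs = P - 29. Setting quantity demanded equal to quantity supplied, 241 - 4P = P - 29, gives P* = 54 and Q* = 25.
Since 67 is above P* = 54, the ceiling does not bind and the free-market outcome prevails.
Since the control does not bind, no trades are prevented and deadweight loss is zero.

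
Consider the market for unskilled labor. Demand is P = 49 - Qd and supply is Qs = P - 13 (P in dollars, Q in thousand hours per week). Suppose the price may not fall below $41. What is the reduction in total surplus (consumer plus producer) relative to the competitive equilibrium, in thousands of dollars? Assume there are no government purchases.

Rearranging demand gives Qd = 49 - P. In a free market, 49 - P = P - 13 gives the equilibrium P* = 31, Q* = 18.
Because the floor (41) lies above the market-clearing price, it is binding.
At P = 41: Qd = 49 - 41 = 8 and Qs = 41 - 13 = 28.
Quantity traded falls to 8. At Q = 8 the demand price is 49 - 8 = 41 and the supply price is 13 + 8 = 21.
Deadweight loss = ½ · (41 - 21) · (18 - 8) = ½ · 20 · 10 = 100.

100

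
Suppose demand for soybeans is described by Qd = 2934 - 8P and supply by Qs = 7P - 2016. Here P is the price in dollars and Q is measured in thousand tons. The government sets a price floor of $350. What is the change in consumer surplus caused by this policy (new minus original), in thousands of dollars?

-4280

Equilibrium: 2934 - 8P = 7P - 2016, so 4950 = 15P and P* = 330, Q* = 294.
The floor of 350 is above the equilibrium price 330, so it binds.
At P = 350: Qd = 2934 - 8·350 = 134 and Qs = 7·350 - 2016 = 434.
Consumer surplus without the control is ½ · (366.75 - 330) · 294 = 5402.25.
With the floor, consumers buy 134 units at 350, so CS = ½ · (366.75 - 350) · 134 = 1122.25.
Change in consumer surplus = 1122.25 - 5402.25 = -4280.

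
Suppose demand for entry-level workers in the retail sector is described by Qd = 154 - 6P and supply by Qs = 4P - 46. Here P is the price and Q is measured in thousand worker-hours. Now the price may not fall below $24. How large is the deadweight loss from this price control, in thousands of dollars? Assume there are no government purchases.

Without the control the market clears where 154 - 6P = 4P - 46, i.e. P* = 20 and Q* = 34.
The floor of 24 is above the equilibrium price 20, so it binds.
At P = 24: Qd = 154 - 6·24 = 10 and Qs = 4·24 - 46 = 50.
Quantity traded falls to 10. At Q = 10 the demand price is (154 - 10)/6 = 24 and the supply price is (46 + 10)/4 = 14.
Deadweight loss = ½ · (24 - 14) · (34 - 10) = ½ · 10 · 24 = 120.

120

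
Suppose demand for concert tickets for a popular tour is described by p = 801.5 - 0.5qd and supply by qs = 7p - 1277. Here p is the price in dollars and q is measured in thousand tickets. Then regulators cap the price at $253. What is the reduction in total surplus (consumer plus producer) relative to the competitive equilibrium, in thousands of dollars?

70701.75

Rearranging demand gives qd = 1603 - 2p. Setting quantity demanded equal to quantity supplied, 1603 - 2p = 7p - 1277, gives p* = 320 and q* = 963.
The ceiling of 253 is below the equilibrium price 320, so it binds.
At p = 253: qd = 1603 - 2·253 = 1097 and qs = 7·253 - 1277 = 494.
Quantity traded falls to 494. At q = 494 the demand price is (1603 - 494)/2 = 554.5 and the supply price is (1277 + 494)/7 = 253.
Deadweight loss = ½ · (554.5 - 253) · (963 - 494) = ½ · 301.5 · 469 = 70701.75.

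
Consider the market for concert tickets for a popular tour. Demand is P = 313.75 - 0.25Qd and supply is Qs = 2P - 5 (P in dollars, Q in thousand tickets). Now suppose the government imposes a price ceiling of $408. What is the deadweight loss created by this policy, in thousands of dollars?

Rearranging demand gives Qd = 1255 - 4P. Equilibrium: 1255 - 4P = 2P - 5, so 1260 = 6P and P* = 210, Q* = 415.
Since 408 is above P* = 210, the ceiling does not bind and the free-market outcome prevails.
Since the control does not bind, no trades are prevented and deadweight loss is zero.

0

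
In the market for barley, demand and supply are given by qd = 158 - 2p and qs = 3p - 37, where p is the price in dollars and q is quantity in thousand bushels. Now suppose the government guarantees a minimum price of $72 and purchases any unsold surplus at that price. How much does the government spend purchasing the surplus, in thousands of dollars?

Without the control the market clears where 158 - 2p = 3p - 37, i.e. p* = 39 and q* = 80.
Because the floor (72) lies above the market-clearing price, it is binding.
At p = 72: qd = 158 - 2·72 = 14 and qs = 3·72 - 37 = 179.
Surplus = qs - qd = 165.
Government expenditure = surplus × support price = 165 × 72 = 11880.

11880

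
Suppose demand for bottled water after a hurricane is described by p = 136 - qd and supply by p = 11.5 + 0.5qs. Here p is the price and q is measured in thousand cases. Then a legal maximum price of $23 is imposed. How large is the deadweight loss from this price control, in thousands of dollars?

Rearranging demand gives qd = 136 - p; rearranging supply gives qs = 2p - 23. Equilibrium: 136 - p = 2p - 23, so 159 = 3p and p* = 53, q* = 83.
Because the ceiling (23) lies below the market-clearing price, it is binding.
At p = 23: qd = 136 - 23 = 113 and qs = 2·23 - 23 = 23.
Quantity traded falls to 23. At q = 23 the demand price is 136 - 23 = 113 and the supply price is (23 + 23)/2 = 23.
Deadweight loss = ½ · (113 - 23) · (83 - 23) = ½ · 90 · 60 = 2700.

2700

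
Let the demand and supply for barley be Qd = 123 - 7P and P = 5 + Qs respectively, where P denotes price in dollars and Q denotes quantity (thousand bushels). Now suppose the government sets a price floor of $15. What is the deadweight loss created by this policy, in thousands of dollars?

Rearranging supply gives Qs = P - 5. Without the control the market clears where 123 - 7P = P - 5, i.e. P* = 16 and Q* = 11.
The floor of 15 is below the equilibrium price 16, so it is not binding; the market clears at P* = 16, Q* = 11.
Since the control does not bind, no trades are prevented and deadweight loss is zero.

0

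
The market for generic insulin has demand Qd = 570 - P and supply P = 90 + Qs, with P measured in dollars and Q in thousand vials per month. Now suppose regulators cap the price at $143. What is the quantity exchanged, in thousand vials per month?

Rearranging supply gives Qs = P - 90. Without the control the market clears where 570 - P = P - 90, i.e. P* = 330 and Q* = 240.
Because the ceiling (143) lies below the market-clearing price, it is binding.
At P = 143: Qd = 570 - 143 = 427 and Qs = 143 - 90 = 53.
The quantity actually transacted is the short side, supply: 53.

53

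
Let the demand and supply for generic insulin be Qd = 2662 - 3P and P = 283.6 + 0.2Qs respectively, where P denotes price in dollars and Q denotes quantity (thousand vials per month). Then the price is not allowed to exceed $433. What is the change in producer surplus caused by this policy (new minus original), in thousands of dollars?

-72341.5

Rearranging supply gives Qs = 5P - 1418. In a free market, 2662 - 3P = 5P - 1418 gives the equilibrium P* = 510, Q* = 1132.
Because the ceiling (433) lies below the market-clearing price, it is binding.
At P = 433: Qd = 2662 - 3·433 = 1363 and Qs = 5·433 - 1418 = 747.
Producer surplus without the control is ½ · (510 - 283.6) · 1132 = 128142.4.
With the ceiling, producers sell 747 units at 433, so PS = ½ · (433 - 283.6) · 747 = 55800.9.
Change in producer surplus = 55800.9 - 128142.4 = -72341.5.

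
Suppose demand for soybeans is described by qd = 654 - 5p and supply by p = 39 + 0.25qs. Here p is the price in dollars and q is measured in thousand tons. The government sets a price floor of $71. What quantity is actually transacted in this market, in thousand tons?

204

Rearranging supply gives qs = 4p - 156. Setting quantity demanded equal to quantity supplied, 654 - 5p = 4p - 156, gives p* = 90 and q* = 204.
The floor of 71 is below the equilibrium price 90, so it is not binding; the market clears at p* = 90, q* = 204.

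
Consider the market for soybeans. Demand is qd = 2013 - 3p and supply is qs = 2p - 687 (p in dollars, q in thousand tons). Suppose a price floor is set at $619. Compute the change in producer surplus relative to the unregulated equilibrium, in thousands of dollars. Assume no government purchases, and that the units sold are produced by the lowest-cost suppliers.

Equilibrium: 2013 - 3p = 2p - 687, so 2700 = 5p and p* = 540, q* = 393.
Because the floor (619) lies above the market-clearing price, it is binding.
At p = 619: qd = 2013 - 3·619 = 156 and qs = 2·619 - 687 = 551.
Producer surplus without the control is ½ · (540 - 343.5) · 393 = 38612.25.
With the floor, 156 units are sold at 619. The supply price at q = 156 is 421.5, so PS = ½ · [(619 - 343.5) + (619 - 421.5)] · 156 = 36894.
Change in producer surplus = 36894 - 38612.25 = -1718.25.

-1718.25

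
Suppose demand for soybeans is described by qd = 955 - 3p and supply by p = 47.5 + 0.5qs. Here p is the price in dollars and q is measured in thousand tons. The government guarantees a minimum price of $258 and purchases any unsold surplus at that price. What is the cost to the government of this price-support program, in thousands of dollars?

Rearranging supply gives qs = 2p - 95. Equilibrium: 955 - 3p = 2p - 95, so 1050 = 5p and p* = 210, q* = 325.
Because the floor (258) lies above the market-clearing price, it is binding.
At p = 258: qd = 955 - 3·258 = 181 and qs = 2·258 - 95 = 421.
Surplus = qs - qd = 240.
Government expenditure = surplus × support price = 240 × 258 = 61920.

61920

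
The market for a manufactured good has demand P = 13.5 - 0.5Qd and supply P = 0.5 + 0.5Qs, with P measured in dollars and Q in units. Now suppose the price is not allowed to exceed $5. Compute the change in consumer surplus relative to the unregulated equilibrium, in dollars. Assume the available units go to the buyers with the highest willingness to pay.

Rearranging demand gives Qd = 27 - 2P; rearranging supply gives Qs = 2P - 1. In a free market, 27 - 2P = 2P - 1 gives the equilibrium P* = 7, Q* = 13.
Since 5 < 7, the ceiling is binding.
At P = 5: Qd = 27 - 2·5 = 17 and Qs = 2·5 - 1 = 9.
Consumer surplus without the control is ½ · (13.5 - 7) · 13 = 42.25.
With the ceiling, 9 units are sold at 5 (assume they go to the highest-value buyers). The demand price at Q = 9 is 9, so CS = ½ · [(13.5 - 5) + (9 - 5)] · 9 = 56.25.
Change in consumer surplus = 56.25 - 42.25 = 14.

14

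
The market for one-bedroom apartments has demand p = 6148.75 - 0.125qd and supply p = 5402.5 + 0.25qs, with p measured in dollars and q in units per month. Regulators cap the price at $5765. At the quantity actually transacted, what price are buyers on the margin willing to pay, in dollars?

5967.5

Rearranging demand gives qd = 49190 - 8p; rearranging supply gives qs = 4p - 21610. In a free market, 49190 - 8p = 4p - 21610 gives the equilibrium p* = 5900, q* = 1990.
Since 5765 < 5900, the ceiling is binding.
At p = 5765: qd = 49190 - 8·5765 = 3070 and qs = 4·5765 - 21610 = 1450.
Only 1450 units reach the market. On the demand curve, the marginal buyer's willingness to pay at q = 1450 is (49190 - 1450)/8 = 5967.5.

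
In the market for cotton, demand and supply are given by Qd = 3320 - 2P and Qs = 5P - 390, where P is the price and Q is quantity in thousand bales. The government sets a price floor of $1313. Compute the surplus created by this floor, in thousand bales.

Equilibrium: 3320 - 2P = 5P - 390, so 3710 = 7P and P* = 530, Q* = 2260.
Since 1313 > 530, the floor is binding.
At P = 1313: Qd = 3320 - 2·1313 = 694 and Qs = 5·1313 - 390 = 6175.
Surplus = Qs - Qd = 6175 - 694 = 5481.

5481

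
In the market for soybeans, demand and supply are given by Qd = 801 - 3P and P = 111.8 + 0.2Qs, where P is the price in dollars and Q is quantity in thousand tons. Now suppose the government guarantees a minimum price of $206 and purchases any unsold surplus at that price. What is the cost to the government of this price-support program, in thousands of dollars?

59328

Rearranging supply gives Qs = 5P - 559. Setting quantity demanded equal to quantity supplied, 801 - 3P = 5P - 559, gives P* = 170 and Q* = 291.
The floor of 206 is above the equilibrium price 170, so it binds.
At P = 206: Qd = 801 - 3·206 = 183 and Qs = 5·206 - 559 = 471.
Surplus = Qs - Qd = 288.
Government expenditure = surplus × support price = 288 × 206 = 59328.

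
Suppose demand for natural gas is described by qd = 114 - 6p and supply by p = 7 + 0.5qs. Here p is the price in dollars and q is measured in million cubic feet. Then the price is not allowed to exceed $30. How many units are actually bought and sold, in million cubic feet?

18

Rearranging supply gives qs = 2p - 14. In a free market, 114 - 6p = 2p - 14 gives the equilibrium p* = 16, q* = 18.
Since 30 is above p* = 16, the ceiling does not bind and the free-market outcome prevails.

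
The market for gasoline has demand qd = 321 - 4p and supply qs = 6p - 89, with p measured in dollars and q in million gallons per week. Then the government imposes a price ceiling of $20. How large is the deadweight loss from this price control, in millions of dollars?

3307.5

Equilibrium: 321 - 4p = 6p - 89, so 410 = 10p and p* = 41, q* = 157.
Because the ceiling (20) lies below the market-clearing price, it is binding.
At p = 20: qd = 321 - 4·20 = 241 and qs = 6·20 - 89 = 31.
Quantity traded falls to 31. At q = 31 the demand price is (321 - 31)/4 = 72.5 and the supply price is (89 + 31)/6 = 20.
Deadweight loss = ½ · (72.5 - 20) · (157 - 31) = ½ · 52.5 · 126 = 3307.5.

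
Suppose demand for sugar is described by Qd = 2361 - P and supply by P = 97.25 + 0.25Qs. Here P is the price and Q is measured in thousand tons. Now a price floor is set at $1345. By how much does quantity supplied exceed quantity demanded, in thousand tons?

3975

Rearranging supply gives Qs = 4P - 389. Without the control the market clears where 2361 - P = 4P - 389, i.e. P* = 550 and Q* = 1811.
Since 1345 > 550, the floor is binding.
At P = 1345: Qd = 2361 - 1345 = 1016 and Qs = 4·1345 - 389 = 4991.
Surplus = Qs - Qd = 4991 - 1016 = 3975.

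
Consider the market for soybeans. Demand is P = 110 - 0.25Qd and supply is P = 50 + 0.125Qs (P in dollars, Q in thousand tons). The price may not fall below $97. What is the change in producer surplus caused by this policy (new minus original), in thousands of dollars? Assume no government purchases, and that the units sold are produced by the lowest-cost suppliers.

675

Rearranging demand gives Qd = 440 - 4P; rearranging supply gives Qs = 8P - 400. In a free market, 440 - 4P = 8P - 400 gives the equilibrium P* = 70, Q* = 160.
Because the floor (97) lies above the market-clearing price, it is binding.
At P = 97: Qd = 440 - 4·97 = 52 and Qs = 8·97 - 400 = 376.
Producer surplus without the control is ½ · (70 - 50) · 160 = 1600.
With the floor, 52 units are sold at 97. The supply price at Q = 52 is 56.5, so PS = ½ · [(97 - 50) + (97 - 56.5)] · 52 = 2275.
Change in producer surplus = 2275 - 1600 = 675.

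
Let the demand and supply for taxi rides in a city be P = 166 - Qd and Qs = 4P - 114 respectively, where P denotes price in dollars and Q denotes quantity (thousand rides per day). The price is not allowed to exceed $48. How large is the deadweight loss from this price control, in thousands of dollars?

640

Rearranging demand gives Qd = 166 - P. Equilibrium: 166 - P = 4P - 114, so 280 = 5P and P* = 56, Q* = 110.
Since 48 < 56, the ceiling is binding.
At P = 48: Qd = 166 - 48 = 118 and Qs = 4·48 - 114 = 78.
Quantity traded falls to 78. At Q = 78 the demand price is 166 - 78 = 88 and the supply price is (114 + 78)/4 = 48.
Deadweight loss = ½ · (88 - 48) · (110 - 78) = ½ · 40 · 32 = 640.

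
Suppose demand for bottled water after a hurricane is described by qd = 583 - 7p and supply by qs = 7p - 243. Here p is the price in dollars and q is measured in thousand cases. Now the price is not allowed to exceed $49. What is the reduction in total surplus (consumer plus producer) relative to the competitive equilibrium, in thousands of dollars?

700

Equilibrium: 583 - 7p = 7p - 243, so 826 = 14p and p* = 59, q* = 170.
Since 49 < 59, the ceiling is binding.
At p = 49: qd = 583 - 7·49 = 240 and qs = 7·49 - 243 = 100.
Quantity traded falls to 100. At q = 100 the demand price is (583 - 100)/7 = 69 and the supply price is (243 + 100)/7 = 49.
Deadweight loss = ½ · (69 - 49) · (170 - 100) = ½ · 20 · 70 = 700.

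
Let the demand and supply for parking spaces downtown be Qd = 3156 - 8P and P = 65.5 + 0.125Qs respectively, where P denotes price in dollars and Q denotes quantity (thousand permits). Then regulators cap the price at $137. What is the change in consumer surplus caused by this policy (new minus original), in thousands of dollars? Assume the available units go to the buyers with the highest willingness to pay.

Rearranging supply gives Qs = 8P - 524. Without the control the market clears where 3156 - 8P = 8P - 524, i.e. P* = 230 and Q* = 1316.
Since 137 < 230, the ceiling is binding.
At P = 137: Qd = 3156 - 8·137 = 2060 and Qs = 8·137 - 524 = 572.
Consumer surplus without the control is ½ · (394.5 - 230) · 1316 = 108241.
With the ceiling, 572 units are sold at 137 (assume they go to the highest-value buyers). The demand price at Q = 572 is 323, so CS = ½ · [(394.5 - 137) + (323 - 137)] · 572 = 126841.
Change in consumer surplus = 126841 - 108241 = 18600.

18600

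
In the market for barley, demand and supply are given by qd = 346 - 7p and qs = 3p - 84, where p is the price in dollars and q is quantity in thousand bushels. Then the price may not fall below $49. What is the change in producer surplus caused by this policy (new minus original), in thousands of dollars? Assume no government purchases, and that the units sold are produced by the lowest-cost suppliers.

Setting quantity demanded equal to quantity supplied, 346 - 7p = 3p - 84, gives p* = 43 and q* = 45.
Because the floor (49) lies above the market-clearing price, it is binding.
At p = 49: qd = 346 - 7·49 = 3 and qs = 3·49 - 84 = 63.
Producer surplus without the control is ½ · (43 - 28) · 45 = 337.5.
With the floor, 3 units are sold at 49. The supply price at q = 3 is 29, so PS = ½ · [(49 - 28) + (49 - 29)] · 3 = 61.5.
Change in producer surplus = 61.5 - 337.5 = -276.

-276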